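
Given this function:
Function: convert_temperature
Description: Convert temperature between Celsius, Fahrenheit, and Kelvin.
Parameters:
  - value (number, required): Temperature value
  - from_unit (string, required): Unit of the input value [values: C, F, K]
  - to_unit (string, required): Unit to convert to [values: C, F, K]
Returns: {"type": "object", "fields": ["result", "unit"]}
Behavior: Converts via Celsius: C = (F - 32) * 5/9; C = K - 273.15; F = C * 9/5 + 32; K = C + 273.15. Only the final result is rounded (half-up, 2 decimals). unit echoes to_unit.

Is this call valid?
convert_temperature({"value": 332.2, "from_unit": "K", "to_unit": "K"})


Checking all required parameters present and types match... All valid.
Valid


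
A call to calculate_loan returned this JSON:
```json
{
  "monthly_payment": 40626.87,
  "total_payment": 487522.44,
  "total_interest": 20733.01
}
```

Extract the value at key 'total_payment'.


487522.44


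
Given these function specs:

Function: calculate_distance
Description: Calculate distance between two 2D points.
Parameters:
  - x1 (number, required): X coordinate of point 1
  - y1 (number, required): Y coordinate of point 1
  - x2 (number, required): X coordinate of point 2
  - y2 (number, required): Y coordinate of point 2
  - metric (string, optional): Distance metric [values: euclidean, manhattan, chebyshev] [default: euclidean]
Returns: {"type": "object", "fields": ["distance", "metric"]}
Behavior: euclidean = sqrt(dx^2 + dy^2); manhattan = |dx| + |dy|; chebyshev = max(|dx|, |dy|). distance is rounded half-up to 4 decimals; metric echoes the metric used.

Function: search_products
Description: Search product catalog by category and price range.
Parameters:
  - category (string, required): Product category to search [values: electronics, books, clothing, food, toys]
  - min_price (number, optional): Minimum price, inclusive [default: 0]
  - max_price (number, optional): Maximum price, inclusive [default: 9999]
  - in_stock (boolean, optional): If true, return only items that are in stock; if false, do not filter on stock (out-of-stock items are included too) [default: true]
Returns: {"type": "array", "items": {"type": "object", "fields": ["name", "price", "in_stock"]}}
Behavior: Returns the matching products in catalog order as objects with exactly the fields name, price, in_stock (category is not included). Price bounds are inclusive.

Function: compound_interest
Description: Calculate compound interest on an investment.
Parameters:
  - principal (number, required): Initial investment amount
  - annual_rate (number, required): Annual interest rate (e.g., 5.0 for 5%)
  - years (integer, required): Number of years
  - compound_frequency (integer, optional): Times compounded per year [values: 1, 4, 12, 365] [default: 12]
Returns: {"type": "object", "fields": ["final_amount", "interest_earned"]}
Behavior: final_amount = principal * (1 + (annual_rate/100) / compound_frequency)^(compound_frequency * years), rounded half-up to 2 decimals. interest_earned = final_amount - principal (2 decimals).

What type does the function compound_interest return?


The compound_interest spec declares Returns: {"type": "object", "fields": ["final_amount", "interest_earned"]}
Type:
object


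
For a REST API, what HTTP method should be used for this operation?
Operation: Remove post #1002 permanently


GET = read, POST = create, PUT = update/replace, DELETE = remove
This operation is a removal.
DELETE


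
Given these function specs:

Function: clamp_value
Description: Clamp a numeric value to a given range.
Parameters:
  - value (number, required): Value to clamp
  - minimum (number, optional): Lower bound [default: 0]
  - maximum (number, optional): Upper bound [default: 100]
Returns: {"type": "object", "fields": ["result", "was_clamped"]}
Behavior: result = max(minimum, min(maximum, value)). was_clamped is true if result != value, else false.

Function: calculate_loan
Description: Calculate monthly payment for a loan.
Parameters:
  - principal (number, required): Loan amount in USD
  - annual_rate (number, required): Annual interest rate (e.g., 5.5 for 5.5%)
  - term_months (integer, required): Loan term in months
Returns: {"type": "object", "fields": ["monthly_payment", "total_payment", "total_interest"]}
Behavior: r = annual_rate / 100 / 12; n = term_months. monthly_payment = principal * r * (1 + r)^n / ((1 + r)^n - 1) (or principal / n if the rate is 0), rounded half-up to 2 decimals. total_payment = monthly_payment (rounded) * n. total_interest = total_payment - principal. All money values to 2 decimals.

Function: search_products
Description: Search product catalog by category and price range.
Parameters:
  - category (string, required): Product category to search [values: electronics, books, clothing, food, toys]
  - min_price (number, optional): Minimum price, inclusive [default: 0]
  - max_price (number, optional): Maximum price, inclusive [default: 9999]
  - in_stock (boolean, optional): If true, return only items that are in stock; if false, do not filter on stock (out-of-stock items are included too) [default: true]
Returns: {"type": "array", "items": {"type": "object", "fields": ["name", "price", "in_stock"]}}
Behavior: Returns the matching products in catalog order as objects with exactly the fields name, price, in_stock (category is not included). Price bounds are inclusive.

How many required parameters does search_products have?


Parameters of search_products: category (required), min_price (optional), max_price (optional), in_stock (optional)
Required count:
1


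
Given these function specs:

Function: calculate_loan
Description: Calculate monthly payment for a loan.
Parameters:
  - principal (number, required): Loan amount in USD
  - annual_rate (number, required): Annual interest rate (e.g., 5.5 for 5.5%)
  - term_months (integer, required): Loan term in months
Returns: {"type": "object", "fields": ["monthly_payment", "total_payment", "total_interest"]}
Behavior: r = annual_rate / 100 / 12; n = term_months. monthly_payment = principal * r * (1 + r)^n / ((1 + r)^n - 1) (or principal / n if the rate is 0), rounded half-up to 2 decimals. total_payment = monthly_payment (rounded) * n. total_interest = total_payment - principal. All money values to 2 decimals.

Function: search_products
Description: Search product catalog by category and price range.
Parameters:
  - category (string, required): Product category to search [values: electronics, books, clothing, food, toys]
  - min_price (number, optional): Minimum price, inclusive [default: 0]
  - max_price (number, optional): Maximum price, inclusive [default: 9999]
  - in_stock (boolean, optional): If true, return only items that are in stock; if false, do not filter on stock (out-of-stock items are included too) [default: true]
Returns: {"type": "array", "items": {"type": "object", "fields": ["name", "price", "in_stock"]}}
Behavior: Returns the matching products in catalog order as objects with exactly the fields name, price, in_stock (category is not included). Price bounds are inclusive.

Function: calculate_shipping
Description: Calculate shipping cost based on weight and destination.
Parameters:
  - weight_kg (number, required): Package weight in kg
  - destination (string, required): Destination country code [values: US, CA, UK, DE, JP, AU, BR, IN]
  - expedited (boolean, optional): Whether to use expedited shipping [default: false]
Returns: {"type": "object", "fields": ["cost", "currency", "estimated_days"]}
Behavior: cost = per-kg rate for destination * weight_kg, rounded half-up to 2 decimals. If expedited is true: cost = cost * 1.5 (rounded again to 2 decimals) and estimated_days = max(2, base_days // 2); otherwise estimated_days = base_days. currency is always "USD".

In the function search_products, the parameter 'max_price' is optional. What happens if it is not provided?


The search_products spec declares:
  - max_price (number, optional): Maximum price, inclusive [default: 9999]
It defaults to 9999


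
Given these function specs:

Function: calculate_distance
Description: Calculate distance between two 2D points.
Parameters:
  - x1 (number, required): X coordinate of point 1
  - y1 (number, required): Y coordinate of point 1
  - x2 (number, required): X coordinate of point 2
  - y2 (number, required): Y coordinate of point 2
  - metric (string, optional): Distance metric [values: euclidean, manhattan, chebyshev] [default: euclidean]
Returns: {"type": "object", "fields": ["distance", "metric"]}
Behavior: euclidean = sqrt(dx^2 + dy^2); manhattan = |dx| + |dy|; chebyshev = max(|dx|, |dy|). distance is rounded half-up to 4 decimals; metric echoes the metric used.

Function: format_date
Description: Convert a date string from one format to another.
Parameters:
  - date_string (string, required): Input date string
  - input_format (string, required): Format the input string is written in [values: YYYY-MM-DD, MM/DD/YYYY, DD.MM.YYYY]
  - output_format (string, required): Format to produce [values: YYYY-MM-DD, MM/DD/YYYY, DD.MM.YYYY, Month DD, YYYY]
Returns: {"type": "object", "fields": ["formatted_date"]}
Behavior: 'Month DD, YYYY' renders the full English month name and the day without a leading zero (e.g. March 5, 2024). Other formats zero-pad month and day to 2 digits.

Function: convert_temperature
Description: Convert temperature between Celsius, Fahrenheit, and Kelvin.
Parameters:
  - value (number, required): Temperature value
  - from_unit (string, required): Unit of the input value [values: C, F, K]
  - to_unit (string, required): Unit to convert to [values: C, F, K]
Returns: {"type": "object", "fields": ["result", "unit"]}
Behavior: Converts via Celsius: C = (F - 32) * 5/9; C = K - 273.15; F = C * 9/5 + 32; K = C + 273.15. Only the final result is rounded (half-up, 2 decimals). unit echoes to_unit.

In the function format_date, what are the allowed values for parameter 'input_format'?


The format_date spec declares:
  - input_format (string, required): Format the input string is written in [values: YYYY-MM-DD, MM/DD/YYYY, DD.MM.YYYY]
Allowed values:
YYYY-MM-DD, MM/DD/YYYY, DD.MM.YYYY


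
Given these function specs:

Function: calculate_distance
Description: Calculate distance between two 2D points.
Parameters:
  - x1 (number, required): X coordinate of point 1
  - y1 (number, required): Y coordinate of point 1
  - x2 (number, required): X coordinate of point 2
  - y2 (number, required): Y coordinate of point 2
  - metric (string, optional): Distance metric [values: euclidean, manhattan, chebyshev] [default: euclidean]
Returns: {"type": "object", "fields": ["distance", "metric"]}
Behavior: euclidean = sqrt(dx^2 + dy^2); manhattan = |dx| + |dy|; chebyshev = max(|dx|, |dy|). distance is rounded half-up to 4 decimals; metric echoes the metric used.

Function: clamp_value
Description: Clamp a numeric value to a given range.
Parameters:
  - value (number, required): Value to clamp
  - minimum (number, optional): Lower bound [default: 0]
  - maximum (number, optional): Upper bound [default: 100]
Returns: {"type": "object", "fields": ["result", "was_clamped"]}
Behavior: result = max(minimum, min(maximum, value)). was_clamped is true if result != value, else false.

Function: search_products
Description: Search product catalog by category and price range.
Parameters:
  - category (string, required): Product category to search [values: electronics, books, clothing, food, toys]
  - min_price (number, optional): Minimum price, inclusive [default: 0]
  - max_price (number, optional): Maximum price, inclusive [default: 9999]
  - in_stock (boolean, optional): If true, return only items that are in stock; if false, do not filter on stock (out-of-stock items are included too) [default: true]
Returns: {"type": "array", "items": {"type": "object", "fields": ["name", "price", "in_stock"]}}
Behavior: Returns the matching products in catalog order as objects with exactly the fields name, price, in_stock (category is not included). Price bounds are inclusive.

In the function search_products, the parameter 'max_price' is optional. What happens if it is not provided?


The search_products spec declares:
  - max_price (number, optional): Maximum price, inclusive [default: 9999]
It defaults to 9999


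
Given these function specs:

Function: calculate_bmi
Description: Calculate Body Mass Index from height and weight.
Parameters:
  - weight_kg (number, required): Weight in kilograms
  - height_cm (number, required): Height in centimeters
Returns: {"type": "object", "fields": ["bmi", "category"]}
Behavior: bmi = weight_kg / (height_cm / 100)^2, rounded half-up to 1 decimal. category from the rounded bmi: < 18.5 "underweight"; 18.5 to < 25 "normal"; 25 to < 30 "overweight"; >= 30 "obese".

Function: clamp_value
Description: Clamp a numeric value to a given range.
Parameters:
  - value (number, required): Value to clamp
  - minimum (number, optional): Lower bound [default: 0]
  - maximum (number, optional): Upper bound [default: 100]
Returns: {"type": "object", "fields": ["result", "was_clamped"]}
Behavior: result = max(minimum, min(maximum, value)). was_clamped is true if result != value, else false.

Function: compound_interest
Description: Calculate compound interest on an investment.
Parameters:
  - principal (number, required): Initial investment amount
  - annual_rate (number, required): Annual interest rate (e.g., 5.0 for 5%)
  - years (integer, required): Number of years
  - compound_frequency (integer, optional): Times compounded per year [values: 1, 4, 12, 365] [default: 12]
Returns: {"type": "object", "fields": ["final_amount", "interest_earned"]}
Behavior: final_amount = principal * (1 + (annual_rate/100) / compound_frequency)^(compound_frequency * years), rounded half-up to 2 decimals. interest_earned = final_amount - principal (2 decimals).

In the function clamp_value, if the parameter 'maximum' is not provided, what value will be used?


The clamp_value spec declares:
  - maximum (number, optional): Upper bound [default: 100]
Default:
100


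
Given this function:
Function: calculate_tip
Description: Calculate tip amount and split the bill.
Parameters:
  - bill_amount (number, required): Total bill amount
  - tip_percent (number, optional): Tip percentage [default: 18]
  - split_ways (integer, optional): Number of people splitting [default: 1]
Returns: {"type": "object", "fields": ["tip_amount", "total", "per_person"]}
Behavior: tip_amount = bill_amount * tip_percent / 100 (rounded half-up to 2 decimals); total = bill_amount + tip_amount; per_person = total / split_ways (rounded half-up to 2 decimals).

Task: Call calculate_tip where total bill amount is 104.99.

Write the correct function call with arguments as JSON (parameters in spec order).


Mapping each described value to its parameter name:
  'Total bill amount' -> bill_amount = 104.99
calculate_tip({"bill_amount": 104.99})


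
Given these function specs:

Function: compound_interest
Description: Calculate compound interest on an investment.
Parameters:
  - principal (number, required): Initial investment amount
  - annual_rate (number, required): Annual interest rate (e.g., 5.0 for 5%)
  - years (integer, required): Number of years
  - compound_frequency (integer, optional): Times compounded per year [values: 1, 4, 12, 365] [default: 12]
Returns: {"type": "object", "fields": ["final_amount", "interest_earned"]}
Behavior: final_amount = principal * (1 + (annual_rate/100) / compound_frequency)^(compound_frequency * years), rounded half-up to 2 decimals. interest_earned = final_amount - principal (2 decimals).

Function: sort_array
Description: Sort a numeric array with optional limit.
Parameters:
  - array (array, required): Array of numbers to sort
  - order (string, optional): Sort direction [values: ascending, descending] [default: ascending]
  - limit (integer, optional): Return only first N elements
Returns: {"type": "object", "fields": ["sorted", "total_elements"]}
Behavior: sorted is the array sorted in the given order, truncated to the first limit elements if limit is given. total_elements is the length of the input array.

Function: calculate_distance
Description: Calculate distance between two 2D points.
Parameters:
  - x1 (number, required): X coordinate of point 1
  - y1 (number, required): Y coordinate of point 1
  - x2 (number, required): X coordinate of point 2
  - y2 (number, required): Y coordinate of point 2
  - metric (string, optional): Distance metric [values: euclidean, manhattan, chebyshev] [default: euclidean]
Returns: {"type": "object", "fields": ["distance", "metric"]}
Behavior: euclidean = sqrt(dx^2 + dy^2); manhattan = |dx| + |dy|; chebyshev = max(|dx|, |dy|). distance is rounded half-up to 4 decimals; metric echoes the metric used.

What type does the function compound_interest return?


The compound_interest spec declares Returns: {"type": "object", "fields": ["final_amount", "interest_earned"]}
Type:
object


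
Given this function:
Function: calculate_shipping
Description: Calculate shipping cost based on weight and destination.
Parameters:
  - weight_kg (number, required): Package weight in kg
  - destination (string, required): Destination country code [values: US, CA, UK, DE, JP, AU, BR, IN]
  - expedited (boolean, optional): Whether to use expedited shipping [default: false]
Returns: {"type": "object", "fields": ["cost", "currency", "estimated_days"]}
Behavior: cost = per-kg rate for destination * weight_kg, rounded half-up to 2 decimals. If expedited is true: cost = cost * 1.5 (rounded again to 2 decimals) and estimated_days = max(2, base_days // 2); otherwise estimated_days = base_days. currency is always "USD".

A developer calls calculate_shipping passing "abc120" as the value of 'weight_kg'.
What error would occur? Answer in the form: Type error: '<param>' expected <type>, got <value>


Spec: 'weight_kg' is declared as number; "abc120" is a string.
Type error: 'weight_kg' expected number, got "abc120"


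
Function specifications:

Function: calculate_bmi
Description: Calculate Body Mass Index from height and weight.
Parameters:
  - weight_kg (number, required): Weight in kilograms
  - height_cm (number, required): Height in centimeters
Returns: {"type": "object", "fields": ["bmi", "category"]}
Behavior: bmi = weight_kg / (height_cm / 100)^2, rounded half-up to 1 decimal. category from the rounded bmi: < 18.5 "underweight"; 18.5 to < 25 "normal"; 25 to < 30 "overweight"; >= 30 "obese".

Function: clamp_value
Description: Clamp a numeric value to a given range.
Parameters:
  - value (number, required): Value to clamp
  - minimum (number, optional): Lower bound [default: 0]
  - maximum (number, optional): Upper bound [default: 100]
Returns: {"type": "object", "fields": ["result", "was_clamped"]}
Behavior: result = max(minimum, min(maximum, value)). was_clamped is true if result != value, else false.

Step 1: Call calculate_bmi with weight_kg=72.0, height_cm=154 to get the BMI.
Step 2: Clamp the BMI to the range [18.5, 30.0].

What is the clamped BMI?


Step 1: calculate_bmi(weight_kg=72.0, height_cm=154)
  height_m = 154 / 100 = 1.54
  bmi = 72.0 / 1.54^2 = 72.0 / 2.3716 = 30.359251 -> 30.4
  30.4 >= 30 -> obese
  -> bmi = 30.4
Step 2: clamp_value(value=30.4, minimum=18.5, maximum=30.0)
  result = max(18.5, min(30.0, 30.4)) = max(18.5, 30.0) = 30.0
  was_clamped = (30.0 != 30.4) = true
  -> result = 30.0
30.0


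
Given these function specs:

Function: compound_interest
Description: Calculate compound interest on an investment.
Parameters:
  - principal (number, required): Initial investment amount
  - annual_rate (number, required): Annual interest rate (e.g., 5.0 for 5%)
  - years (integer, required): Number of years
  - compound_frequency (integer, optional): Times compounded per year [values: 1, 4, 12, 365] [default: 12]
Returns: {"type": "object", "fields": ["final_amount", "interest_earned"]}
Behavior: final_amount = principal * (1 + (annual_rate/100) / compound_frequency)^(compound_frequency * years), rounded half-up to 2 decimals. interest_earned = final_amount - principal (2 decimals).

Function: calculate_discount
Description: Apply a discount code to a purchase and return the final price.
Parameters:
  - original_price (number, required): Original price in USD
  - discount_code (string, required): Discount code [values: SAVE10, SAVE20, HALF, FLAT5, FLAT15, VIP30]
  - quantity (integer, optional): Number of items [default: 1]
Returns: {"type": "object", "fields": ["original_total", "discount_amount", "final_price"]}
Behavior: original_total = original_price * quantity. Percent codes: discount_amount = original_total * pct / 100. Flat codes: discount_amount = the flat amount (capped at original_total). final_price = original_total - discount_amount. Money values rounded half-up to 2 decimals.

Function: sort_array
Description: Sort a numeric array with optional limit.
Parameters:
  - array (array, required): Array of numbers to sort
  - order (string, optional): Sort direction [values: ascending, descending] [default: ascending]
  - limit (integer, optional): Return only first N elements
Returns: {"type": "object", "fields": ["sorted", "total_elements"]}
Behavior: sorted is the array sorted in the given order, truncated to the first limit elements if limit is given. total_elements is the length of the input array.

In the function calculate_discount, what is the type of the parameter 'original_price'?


The calculate_discount spec declares:
  - original_price (number, required): Original price in USD
Type:
number


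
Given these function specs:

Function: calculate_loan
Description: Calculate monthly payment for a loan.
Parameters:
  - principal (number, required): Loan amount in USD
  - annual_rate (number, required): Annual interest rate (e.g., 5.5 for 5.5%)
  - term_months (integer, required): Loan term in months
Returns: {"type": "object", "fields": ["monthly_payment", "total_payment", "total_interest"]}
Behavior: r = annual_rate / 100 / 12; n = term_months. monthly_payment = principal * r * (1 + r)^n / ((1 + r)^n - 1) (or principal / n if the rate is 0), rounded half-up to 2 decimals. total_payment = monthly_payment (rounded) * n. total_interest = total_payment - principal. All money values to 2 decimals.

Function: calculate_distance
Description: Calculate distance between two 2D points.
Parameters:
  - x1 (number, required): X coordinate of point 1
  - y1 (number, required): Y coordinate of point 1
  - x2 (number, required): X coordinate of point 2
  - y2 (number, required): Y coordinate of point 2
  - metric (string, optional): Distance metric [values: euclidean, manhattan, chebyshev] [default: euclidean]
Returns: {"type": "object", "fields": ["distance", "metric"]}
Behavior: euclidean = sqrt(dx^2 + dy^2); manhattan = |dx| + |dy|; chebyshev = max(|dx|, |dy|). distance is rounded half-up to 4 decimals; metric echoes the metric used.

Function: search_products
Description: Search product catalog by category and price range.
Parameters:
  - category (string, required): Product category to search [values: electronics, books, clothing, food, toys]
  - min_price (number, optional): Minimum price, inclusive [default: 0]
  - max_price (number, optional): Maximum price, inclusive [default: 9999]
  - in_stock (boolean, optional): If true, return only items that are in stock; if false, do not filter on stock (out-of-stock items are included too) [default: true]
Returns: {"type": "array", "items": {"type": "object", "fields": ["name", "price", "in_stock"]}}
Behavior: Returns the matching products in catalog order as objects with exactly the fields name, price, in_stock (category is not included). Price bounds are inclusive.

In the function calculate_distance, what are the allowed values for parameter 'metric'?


The calculate_distance spec declares:
  - metric (string, optional): Distance metric [values: euclidean, manhattan, chebyshev] [default: euclidean]
Allowed values:
euclidean, manhattan, chebyshev


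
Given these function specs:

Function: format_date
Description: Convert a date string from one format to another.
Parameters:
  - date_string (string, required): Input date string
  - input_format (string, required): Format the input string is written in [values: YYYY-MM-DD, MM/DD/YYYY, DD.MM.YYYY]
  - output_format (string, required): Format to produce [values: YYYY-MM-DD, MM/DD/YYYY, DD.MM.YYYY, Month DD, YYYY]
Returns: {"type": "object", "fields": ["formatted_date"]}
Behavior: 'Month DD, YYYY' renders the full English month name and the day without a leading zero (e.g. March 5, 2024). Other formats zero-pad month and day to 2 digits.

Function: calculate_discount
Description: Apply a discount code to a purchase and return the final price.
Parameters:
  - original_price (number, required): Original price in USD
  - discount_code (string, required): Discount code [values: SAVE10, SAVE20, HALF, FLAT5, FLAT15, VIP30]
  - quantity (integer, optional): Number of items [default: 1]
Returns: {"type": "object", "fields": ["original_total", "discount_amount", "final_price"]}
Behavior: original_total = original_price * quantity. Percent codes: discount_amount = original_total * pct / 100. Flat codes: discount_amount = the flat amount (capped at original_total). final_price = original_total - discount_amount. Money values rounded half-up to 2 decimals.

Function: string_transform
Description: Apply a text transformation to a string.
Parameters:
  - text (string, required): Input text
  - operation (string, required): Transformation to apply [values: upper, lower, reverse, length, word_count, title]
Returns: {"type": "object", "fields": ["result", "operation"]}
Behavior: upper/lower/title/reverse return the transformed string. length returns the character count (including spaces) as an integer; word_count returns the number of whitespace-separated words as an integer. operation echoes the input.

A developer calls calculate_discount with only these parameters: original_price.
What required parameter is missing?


Required parameters: original_price, discount_code
Provided: original_price
Missing: discount_code
discount_code


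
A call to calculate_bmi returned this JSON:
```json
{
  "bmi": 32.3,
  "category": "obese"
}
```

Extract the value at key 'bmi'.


32.3


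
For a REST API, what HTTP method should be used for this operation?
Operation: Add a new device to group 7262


GET = read, POST = create, PUT = update/replace, DELETE = remove
This operation is a create.
POST


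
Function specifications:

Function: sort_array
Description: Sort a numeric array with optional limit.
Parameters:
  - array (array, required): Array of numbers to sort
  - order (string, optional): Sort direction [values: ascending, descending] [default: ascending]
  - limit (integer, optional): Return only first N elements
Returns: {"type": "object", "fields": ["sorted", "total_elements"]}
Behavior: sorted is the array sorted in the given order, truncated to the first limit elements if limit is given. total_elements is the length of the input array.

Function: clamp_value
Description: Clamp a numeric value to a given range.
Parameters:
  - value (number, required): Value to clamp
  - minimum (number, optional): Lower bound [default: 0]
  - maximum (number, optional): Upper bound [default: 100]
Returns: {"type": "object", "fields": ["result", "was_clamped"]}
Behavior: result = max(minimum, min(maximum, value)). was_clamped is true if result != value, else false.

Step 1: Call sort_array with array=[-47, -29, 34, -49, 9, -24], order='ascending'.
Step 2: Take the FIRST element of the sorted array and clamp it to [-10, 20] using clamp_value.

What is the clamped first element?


Step 1: sort_array(order=ascending)
  sorted: [-49, -47, -29, -24, 9, 34]
  -> first element = -49
Step 2: clamp_value(value=-49, minimum=-10, maximum=20)
  result = max(-10, min(20, -49)) = max(-10, -49) = -10
  was_clamped = (-10 != -49) = true
  -> result = -10
-10


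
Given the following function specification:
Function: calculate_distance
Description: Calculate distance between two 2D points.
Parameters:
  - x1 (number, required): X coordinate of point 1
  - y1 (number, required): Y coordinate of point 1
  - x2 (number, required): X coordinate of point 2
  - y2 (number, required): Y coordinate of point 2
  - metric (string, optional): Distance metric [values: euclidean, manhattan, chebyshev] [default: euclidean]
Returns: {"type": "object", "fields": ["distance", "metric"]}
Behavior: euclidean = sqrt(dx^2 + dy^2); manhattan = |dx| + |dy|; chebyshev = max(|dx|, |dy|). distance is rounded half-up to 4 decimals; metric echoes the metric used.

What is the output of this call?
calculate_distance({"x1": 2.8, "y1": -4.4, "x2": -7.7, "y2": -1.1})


Defaults applied: metric=euclidean
|dx| = |-7.7 - 2.8| = 10.5; |dy| = |-1.1 - -4.4| = 3.3
euclidean: sqrt(10.5^2 + 3.3^2) = sqrt(121.14) = 11.006362
Round to 4 decimals: 11.0064
Output:
{"distance": 11.0064, "metric": "euclidean"}


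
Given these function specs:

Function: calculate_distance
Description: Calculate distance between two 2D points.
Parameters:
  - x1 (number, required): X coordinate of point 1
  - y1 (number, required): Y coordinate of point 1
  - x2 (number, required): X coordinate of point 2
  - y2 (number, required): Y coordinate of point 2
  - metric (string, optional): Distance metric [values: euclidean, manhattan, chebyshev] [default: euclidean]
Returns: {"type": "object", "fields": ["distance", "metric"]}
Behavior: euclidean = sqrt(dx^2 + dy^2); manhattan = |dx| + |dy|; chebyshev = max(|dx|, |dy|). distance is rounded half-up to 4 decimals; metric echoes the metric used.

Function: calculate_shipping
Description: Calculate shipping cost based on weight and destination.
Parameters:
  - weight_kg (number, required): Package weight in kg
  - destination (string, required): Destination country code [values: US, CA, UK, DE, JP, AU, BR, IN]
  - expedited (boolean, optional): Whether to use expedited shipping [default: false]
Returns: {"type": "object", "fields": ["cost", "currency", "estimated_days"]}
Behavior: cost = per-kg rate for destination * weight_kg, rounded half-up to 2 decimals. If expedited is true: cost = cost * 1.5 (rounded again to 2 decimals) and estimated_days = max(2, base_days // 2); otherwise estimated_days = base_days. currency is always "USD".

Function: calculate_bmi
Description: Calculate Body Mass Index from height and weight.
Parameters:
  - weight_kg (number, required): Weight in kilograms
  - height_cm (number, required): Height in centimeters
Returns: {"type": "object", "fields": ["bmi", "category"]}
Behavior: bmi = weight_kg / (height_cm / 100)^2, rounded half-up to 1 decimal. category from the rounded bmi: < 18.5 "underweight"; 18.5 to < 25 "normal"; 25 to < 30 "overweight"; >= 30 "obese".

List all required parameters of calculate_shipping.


Parameters of calculate_shipping and their required/optional flag:
  weight_kg: required
  destination: required
  expedited: optional
destination, weight_kg


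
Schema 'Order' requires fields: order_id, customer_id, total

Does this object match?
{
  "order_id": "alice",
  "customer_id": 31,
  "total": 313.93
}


Checking required fields... All present.
Valid - all required fields present


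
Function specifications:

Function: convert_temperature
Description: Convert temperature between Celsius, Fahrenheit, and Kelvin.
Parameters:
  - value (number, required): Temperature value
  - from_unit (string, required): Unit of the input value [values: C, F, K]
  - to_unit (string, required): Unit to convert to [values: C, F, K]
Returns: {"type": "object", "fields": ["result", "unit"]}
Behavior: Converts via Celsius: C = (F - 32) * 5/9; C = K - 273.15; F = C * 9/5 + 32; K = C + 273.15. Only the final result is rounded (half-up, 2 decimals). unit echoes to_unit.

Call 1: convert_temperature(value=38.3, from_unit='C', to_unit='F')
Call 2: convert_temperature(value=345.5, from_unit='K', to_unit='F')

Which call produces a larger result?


Call 1:
  Input already in C: 38.3
  To F: 38.3 * 9/5 + 32 = 100.94
  Round to 2 decimals: 100.94
  -> 100.94 F
Call 2:
  To C: 345.5 - 273.15 = 72.35
  To F: 72.35 * 9/5 + 32 = 162.23
  Round to 2 decimals: 162.23
  -> 162.23 F
Call 2 (162.23 F)


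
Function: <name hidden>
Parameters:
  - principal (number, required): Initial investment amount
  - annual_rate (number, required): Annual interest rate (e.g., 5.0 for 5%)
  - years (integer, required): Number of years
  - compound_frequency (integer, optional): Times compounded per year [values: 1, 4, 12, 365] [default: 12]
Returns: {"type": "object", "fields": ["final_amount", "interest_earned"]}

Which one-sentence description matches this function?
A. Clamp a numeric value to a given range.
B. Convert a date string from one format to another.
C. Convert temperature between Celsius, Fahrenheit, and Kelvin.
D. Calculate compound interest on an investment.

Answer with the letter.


Parameters principal, annual_rate, years, compound_frequency and return ["final_amount", "interest_earned"] fit: Calculate compound interest on an investment.
D


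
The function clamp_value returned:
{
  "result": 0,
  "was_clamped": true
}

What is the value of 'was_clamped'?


true


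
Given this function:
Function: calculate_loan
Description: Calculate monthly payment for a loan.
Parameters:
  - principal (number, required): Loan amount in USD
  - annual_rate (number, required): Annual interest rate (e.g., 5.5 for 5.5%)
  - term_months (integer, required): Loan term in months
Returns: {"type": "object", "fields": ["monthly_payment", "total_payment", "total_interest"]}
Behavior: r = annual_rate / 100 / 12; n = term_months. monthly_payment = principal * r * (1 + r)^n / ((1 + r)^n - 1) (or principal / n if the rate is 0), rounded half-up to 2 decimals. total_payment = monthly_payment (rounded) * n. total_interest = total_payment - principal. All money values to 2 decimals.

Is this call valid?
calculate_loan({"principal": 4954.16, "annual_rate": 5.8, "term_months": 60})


Checking all required parameters present and types match... All valid.
Valid


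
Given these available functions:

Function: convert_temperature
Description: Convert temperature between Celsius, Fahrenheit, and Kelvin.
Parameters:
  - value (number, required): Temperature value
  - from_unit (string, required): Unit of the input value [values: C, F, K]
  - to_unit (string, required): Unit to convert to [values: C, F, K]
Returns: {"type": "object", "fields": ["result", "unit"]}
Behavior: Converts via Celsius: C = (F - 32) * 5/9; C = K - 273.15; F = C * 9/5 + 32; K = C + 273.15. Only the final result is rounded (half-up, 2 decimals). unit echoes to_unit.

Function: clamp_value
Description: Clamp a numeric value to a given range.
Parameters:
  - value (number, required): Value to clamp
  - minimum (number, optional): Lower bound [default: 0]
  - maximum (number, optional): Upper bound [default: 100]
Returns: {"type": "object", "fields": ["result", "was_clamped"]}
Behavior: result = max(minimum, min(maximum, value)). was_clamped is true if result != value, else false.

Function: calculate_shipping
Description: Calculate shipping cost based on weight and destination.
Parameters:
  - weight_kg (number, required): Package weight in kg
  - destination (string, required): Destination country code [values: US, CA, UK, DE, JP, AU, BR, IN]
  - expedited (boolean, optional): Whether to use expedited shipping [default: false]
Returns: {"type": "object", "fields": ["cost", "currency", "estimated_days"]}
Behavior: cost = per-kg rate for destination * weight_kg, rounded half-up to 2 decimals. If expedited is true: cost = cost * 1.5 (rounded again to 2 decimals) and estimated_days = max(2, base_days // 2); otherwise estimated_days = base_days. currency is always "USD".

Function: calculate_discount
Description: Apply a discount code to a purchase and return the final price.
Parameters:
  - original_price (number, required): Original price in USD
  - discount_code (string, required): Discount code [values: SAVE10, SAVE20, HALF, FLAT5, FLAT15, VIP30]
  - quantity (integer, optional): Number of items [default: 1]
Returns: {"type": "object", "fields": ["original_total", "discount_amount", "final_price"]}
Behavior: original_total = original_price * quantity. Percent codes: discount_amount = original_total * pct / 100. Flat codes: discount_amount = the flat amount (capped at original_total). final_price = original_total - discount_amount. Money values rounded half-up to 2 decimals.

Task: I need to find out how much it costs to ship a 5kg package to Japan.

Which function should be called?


The task needs a function whose description is: Calculate shipping cost based on weight and destination.
calculate_shipping


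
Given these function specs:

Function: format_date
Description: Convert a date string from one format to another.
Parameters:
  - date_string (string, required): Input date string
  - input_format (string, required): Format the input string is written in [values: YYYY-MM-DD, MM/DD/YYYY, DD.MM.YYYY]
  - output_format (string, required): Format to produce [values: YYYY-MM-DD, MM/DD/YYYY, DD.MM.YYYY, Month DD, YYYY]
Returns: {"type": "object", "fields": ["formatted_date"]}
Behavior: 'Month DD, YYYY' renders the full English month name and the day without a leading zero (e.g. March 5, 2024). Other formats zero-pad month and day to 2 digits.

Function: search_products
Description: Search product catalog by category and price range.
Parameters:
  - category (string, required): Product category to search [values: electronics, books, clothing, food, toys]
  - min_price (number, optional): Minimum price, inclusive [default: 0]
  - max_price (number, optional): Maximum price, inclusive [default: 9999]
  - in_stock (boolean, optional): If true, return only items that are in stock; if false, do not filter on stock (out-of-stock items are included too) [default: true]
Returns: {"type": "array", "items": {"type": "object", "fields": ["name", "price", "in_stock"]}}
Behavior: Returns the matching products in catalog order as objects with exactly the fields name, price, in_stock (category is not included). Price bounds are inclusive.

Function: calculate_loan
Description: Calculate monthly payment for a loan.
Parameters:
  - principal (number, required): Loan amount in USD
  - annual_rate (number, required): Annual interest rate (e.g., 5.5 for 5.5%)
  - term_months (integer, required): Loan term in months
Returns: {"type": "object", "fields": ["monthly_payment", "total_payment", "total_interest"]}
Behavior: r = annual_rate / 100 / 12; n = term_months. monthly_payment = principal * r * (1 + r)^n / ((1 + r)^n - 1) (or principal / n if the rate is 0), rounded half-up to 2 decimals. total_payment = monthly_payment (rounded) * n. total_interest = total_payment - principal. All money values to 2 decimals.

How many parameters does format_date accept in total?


Parameters of format_date: date_string (required), input_format (required), output_format (required)
Total:
3


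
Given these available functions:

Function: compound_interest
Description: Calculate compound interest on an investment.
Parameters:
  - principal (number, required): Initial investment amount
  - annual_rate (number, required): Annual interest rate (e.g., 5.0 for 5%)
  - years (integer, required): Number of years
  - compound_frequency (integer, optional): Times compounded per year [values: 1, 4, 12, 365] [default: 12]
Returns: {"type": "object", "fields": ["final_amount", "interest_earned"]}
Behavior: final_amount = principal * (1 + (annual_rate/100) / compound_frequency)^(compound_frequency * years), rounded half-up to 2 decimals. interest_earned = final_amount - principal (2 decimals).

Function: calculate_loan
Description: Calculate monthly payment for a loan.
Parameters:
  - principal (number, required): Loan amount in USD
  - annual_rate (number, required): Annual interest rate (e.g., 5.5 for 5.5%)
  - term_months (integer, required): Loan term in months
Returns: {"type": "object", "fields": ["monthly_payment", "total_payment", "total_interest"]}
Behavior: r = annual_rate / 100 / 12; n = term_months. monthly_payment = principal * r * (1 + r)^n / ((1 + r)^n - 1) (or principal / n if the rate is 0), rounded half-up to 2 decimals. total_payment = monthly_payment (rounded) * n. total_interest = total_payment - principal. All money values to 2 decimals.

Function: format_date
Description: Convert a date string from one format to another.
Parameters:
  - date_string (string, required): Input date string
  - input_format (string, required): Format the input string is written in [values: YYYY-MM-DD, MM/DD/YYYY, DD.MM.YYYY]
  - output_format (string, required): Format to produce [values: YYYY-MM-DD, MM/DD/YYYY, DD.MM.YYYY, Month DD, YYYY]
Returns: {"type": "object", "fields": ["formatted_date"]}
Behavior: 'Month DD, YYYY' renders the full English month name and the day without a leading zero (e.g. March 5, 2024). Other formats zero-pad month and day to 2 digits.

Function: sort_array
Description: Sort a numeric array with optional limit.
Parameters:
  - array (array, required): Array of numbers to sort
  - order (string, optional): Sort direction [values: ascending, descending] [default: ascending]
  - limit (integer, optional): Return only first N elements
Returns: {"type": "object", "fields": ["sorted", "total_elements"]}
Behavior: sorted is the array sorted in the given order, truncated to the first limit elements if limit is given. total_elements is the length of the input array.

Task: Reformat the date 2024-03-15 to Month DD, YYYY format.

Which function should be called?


The task needs a function whose description is: Convert a date string from one format to another.
format_date
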